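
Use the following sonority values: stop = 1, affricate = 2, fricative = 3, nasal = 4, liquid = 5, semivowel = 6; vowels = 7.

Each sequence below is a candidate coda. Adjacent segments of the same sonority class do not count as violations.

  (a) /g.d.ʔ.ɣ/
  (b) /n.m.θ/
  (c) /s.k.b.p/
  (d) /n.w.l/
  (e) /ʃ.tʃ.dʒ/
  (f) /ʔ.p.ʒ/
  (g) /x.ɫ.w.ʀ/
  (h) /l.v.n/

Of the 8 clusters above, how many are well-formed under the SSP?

3

(a) sonority 1-1-1-3: ill-formed.
(b) sonority 4-4-3: well-formed.
(c) sonority 3-1-1-1: well-formed.
(d) sonority 4-6-5: ill-formed.
(e) sonority 3-2-2: well-formed.
(f) sonority 1-1-3: ill-formed.
(g) sonority 3-5-6-5: ill-formed.
(h) sonority 5-3-4: ill-formed.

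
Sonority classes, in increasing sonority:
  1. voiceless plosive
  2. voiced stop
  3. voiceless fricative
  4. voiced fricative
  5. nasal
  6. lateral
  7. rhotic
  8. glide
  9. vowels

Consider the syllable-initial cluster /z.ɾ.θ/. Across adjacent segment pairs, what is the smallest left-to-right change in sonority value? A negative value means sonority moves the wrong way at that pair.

/z/ — voiced fricative, sonority 4.
/ɾ/ — rhotic, sonority 7.
/θ/ — voiceless fricative, sonority 3.
/z/→/ɾ/: change +3.
/ɾ/→/θ/: change -4.
Minimum = -4.

-4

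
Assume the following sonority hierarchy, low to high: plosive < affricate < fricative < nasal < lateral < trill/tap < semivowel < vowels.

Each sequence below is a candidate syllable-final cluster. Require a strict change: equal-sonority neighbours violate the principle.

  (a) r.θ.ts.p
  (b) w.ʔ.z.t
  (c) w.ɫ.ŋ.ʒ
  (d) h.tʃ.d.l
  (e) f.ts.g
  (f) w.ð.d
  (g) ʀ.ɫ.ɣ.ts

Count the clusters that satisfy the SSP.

5

(a) sonority 6-3-2-1: well-formed.
(b) sonority 7-1-3-1: ill-formed.
(c) sonority 7-5-4-3: well-formed.
(d) sonority 3-2-1-5: ill-formed.
(e) sonority 3-2-1: well-formed.
(f) sonority 7-3-1: well-formed.
(g) sonority 6-5-3-2: well-formed.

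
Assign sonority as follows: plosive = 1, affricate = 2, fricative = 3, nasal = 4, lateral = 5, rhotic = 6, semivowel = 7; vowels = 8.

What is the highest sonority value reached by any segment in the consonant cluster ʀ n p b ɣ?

/ʀ/: rhotic = 6.
/n/: nasal = 4.
/p/: plosive = 1.
/b/: plosive = 1.
/ɣ/: fricative = 3.
The maximum is 6.

6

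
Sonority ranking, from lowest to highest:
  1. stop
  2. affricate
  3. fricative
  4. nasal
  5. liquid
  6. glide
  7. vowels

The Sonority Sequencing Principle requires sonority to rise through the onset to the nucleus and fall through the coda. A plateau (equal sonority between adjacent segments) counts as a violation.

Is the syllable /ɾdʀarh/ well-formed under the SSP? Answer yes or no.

no

Onset: /ɾ/ is a liquid (sonority 5), /d/ is a stop (sonority 1), /ʀ/ is a liquid (sonority 5); then the nucleus /a/ (sonority 7).
Onset profile 5-1-5-7 — does not strictly rise throughout.
Coda: /r/ is a liquid (sonority 5), /h/ is a fricative (sonority 3).
Coda profile 7-5-3 — falls from the nucleus.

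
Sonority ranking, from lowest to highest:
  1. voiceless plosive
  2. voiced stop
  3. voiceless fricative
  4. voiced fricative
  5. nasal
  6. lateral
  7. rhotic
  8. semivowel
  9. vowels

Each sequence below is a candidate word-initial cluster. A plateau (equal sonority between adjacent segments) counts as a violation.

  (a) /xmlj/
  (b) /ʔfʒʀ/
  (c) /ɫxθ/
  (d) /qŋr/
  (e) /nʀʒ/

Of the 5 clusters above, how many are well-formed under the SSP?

3

(a) /xmlj/: profile 3-5-6-8 — obeys.
(b) /ʔfʒʀ/: profile 1-3-4-7 — obeys.
(c) /ɫxθ/: profile 6-3-3 — violates.
(d) /qŋr/: profile 1-5-7 — obeys.
(e) /nʀʒ/: profile 5-7-4 — violates.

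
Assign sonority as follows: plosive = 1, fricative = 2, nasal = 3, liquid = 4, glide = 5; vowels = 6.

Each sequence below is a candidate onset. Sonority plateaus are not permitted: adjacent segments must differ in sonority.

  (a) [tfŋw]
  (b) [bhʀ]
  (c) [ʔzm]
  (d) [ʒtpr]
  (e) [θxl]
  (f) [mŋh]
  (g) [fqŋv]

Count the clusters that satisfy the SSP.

3

(a) 1-2-3-5 → obeys
(b) 1-2-4 → obeys
(c) 1-2-3 → obeys
(d) 2-1-1-4 → violates
(e) 2-2-4 → violates
(f) 3-3-2 → violates
(g) 2-1-3-2 → violates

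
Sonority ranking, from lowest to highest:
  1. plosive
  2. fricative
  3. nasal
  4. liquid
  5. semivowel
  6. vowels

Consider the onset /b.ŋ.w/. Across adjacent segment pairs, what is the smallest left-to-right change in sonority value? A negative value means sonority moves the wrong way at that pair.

/b/ — plosive, sonority 1.
/ŋ/ — nasal, sonority 3.
/w/ — semivowel, sonority 5.
/b/→/ŋ/: change +2.
/ŋ/→/w/: change +2.
Minimum = 2.

2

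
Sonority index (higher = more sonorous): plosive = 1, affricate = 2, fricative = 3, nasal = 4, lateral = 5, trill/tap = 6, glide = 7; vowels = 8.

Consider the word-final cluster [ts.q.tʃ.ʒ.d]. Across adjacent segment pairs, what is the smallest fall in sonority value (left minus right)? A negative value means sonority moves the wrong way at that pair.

-1

/ts/: affricate = 2.
/q/: plosive = 1.
/tʃ/: affricate = 2.
/ʒ/: fricative = 3.
/d/: plosive = 1.
/ts/→/q/: change +1.
/q/→/tʃ/: change -1.
/tʃ/→/ʒ/: change -1.
/ʒ/→/d/: change +2.
Minimum = -1.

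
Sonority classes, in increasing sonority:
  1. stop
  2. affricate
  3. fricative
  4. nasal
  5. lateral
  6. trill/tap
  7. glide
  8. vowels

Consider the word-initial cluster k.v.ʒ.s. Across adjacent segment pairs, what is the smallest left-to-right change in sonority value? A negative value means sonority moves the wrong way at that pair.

/k/: stop = 1.
/v/: fricative = 3.
/ʒ/: fricative = 3.
/s/: fricative = 3.
/k/→/v/: change +2.
/v/→/ʒ/: change +0.
/ʒ/→/s/: change +0.
Minimum = 0.

0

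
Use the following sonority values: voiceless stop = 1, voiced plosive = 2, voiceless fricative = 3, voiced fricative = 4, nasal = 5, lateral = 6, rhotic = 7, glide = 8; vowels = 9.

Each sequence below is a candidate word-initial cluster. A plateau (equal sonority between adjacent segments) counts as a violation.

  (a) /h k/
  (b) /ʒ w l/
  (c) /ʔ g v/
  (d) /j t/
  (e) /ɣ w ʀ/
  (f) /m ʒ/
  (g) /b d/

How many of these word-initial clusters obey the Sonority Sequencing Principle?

1

(a) sonority 3-1: ill-formed.
(b) sonority 4-8-6: ill-formed.
(c) sonority 1-2-4: well-formed.
(d) sonority 8-1: ill-formed.
(e) sonority 4-8-7: ill-formed.
(f) sonority 5-4: ill-formed.
(g) sonority 2-2: ill-formed.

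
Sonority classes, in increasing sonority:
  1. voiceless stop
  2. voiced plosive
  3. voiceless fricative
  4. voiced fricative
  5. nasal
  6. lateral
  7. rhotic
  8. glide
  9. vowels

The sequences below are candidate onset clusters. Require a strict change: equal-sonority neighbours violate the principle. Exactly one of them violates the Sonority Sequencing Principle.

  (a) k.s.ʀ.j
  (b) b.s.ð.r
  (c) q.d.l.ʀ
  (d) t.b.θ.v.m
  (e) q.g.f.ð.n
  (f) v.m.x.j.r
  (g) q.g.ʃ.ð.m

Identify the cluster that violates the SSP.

(a) 1-3-7-8 → obeys
(b) 2-3-4-7 → obeys
(c) 1-2-6-7 → obeys
(d) 1-2-3-4-5 → obeys
(e) 1-2-3-4-5 → obeys
(f) 4-5-3-8-7 → violates
(g) 1-2-3-4-5 → obeys

f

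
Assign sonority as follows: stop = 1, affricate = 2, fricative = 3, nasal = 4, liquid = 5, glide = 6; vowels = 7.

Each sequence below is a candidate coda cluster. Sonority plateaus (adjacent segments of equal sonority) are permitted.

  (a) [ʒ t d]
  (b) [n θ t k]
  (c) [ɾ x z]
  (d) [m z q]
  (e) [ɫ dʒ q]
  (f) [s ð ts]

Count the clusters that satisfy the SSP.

6

(a) 3-1-1 → obeys
(b) 4-3-1-1 → obeys
(c) 5-3-3 → obeys
(d) 4-3-1 → obeys
(e) 5-2-1 → obeys
(f) 3-3-2 → obeys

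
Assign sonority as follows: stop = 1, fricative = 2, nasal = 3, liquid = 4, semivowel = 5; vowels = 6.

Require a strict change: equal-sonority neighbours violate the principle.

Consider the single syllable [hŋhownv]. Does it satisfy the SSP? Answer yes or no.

Onset: /h/ is a fricative (sonority 2), /ŋ/ is a nasal (sonority 3), /h/ is a fricative (sonority 2); then the nucleus /o/ (sonority 6).
Onset profile 2-3-2-6 — does not strictly rise throughout.
Coda: /w/ is a semivowel (sonority 5), /n/ is a nasal (sonority 3), /v/ is a fricative (sonority 2).
Coda profile 6-5-3-2 — falls from the nucleus.

no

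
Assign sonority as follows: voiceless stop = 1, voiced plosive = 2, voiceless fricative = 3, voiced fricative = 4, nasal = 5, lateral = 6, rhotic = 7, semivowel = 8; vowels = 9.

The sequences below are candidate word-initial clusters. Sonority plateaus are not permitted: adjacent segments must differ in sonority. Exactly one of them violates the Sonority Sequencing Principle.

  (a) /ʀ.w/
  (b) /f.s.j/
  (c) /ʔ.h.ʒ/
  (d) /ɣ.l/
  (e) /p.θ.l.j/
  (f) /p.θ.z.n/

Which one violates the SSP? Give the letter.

(a) sonority 7-8: well-formed.
(b) sonority 3-3-8: ill-formed.
(c) sonority 1-3-4: well-formed.
(d) sonority 4-6: well-formed.
(e) sonority 1-3-6-8: well-formed.
(f) sonority 1-3-4-5: well-formed.

b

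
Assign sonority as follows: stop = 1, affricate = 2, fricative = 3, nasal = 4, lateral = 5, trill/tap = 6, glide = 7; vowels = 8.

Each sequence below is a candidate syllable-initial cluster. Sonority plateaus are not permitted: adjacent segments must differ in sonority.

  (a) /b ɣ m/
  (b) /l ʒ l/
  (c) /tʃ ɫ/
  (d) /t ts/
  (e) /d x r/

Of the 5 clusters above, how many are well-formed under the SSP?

(a) sonority 1-3-4: well-formed.
(b) sonority 5-3-5: ill-formed.
(c) sonority 2-5: well-formed.
(d) sonority 1-2: well-formed.
(e) sonority 1-3-6: well-formed.

4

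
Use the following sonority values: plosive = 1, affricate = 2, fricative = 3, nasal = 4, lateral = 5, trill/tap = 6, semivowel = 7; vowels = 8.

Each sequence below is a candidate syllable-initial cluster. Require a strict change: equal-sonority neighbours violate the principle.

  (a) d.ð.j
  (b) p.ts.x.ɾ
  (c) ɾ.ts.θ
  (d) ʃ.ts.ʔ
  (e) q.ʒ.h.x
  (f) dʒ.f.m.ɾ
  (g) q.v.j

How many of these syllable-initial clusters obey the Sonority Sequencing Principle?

4

(a) 1-3-7 → obeys
(b) 1-2-3-6 → obeys
(c) 6-2-3 → violates
(d) 3-2-1 → violates
(e) 1-3-3-3 → violates
(f) 2-3-4-6 → obeys
(g) 1-3-7 → obeys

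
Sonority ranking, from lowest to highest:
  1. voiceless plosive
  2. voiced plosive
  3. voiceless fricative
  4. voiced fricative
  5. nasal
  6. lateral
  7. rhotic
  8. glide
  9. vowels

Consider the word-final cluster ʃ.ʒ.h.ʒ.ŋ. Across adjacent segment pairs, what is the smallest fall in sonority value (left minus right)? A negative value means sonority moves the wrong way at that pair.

-1

/ʃ/ — voiceless fricative, sonority 3.
/ʒ/ — voiced fricative, sonority 4.
/h/ — voiceless fricative, sonority 3.
/ʒ/ — voiced fricative, sonority 4.
/ŋ/ — nasal, sonority 5.
/ʃ/→/ʒ/: change -1.
/ʒ/→/h/: change +1.
/h/→/ʒ/: change -1.
/ʒ/→/ŋ/: change -1.
Minimum = -1.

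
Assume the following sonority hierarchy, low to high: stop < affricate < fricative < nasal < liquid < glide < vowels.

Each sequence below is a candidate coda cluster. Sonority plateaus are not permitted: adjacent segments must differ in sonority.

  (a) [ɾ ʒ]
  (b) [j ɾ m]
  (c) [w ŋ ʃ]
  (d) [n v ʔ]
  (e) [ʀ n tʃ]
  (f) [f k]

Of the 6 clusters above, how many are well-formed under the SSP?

(a) sonority 5-3: well-formed.
(b) sonority 6-5-4: well-formed.
(c) sonority 6-4-3: well-formed.
(d) sonority 4-3-1: well-formed.
(e) sonority 5-4-2: well-formed.
(f) sonority 3-1: well-formed.

6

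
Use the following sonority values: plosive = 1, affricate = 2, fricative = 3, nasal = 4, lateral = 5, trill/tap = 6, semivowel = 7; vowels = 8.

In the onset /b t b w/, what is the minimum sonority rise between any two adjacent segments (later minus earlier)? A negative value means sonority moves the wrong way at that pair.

0

/b/ is a plosive (sonority 1).
/t/ is a plosive (sonority 1).
/b/ is a plosive (sonority 1).
/w/ is a semivowel (sonority 7).
/b/→/t/: change +0.
/t/→/b/: change +0.
/b/→/w/: change +6.
Minimum = 0.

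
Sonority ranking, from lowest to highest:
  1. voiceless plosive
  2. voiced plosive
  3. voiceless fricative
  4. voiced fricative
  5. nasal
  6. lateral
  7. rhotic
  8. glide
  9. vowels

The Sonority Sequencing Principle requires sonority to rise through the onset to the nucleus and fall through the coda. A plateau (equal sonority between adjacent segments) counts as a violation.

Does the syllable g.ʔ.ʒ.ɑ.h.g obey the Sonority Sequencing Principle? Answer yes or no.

no

Onset: /g/ is a voiced plosive (sonority 2), /ʔ/ is a voiceless plosive (sonority 1), /ʒ/ is a voiced fricative (sonority 4); then the nucleus /ɑ/ (sonority 9).
Onset profile 2-1-4-9 — does not strictly rise throughout.
Coda: /h/ is a voiceless fricative (sonority 3), /g/ is a voiced plosive (sonority 2).
Coda profile 9-3-2 — falls from the nucleus.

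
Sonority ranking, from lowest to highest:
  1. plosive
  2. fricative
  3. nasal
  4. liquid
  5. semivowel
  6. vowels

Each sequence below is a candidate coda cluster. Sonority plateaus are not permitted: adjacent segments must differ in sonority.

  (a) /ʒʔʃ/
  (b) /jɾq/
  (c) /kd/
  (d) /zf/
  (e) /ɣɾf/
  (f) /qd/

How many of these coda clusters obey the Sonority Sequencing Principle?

1

(a) 2-1-2 → violates
(b) 5-4-1 → obeys
(c) 1-1 → violates
(d) 2-2 → violates
(e) 2-4-2 → violates
(f) 1-1 → violates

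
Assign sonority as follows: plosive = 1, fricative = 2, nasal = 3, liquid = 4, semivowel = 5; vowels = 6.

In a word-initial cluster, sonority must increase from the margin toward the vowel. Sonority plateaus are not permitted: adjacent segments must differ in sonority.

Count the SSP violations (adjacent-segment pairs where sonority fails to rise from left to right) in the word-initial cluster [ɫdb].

2

/ɫ/: liquid = 4.
/d/: plosive = 1.
/b/: plosive = 1.
/ɫ/→/d/: 4→1 (does not rise) — violation.
/d/→/b/: 1→1 (plateau) — violation.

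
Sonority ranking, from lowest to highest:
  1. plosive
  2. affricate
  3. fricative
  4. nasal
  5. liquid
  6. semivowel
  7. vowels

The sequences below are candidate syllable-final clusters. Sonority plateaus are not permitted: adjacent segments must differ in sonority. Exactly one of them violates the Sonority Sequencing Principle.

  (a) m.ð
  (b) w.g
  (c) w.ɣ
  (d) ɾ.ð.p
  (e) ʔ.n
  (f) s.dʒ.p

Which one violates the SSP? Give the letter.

e

(a) 4-3 → obeys
(b) 6-1 → obeys
(c) 6-3 → obeys
(d) 5-3-1 → obeys
(e) 1-4 → violates
(f) 3-2-1 → obeys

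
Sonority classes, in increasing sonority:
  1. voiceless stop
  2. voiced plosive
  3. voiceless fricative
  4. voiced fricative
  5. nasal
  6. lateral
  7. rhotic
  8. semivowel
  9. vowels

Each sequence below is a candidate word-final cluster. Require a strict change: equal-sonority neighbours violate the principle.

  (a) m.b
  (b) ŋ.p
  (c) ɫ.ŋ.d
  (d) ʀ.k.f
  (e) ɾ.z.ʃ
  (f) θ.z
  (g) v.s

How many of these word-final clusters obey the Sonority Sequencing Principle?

(a) m.b: profile 5-2 — obeys.
(b) ŋ.p: profile 5-1 — obeys.
(c) ɫ.ŋ.d: profile 6-5-2 — obeys.
(d) ʀ.k.f: profile 7-1-3 — violates.
(e) ɾ.z.ʃ: profile 7-4-3 — obeys.
(f) θ.z: profile 3-4 — violates.
(g) v.s: profile 4-3 — obeys.

5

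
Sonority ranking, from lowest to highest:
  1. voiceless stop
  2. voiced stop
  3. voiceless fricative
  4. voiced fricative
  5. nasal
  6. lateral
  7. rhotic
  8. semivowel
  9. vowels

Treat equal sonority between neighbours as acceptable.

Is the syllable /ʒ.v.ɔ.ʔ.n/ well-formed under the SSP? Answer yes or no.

Onset: /ʒ/ is a voiced fricative (sonority 4), /v/ is a voiced fricative (sonority 4); then the nucleus /ɔ/ (sonority 9).
Onset profile 4-4-9 — rises to the nucleus.
Coda: /ʔ/ is a voiceless stop (sonority 1), /n/ is a nasal (sonority 5).
Coda profile 9-1-5 — does not fall throughout.

no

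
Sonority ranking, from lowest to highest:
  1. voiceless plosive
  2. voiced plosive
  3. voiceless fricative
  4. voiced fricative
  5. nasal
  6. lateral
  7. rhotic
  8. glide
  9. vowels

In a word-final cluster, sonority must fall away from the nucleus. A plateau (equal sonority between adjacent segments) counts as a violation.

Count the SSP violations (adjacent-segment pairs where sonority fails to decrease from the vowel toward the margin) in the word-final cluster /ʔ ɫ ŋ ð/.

1

/ʔ/: voiceless plosive = 1.
/ɫ/: lateral = 6.
/ŋ/: nasal = 5.
/ð/: voiced fricative = 4.
/ʔ/→/ɫ/: 1→6 (does not fall) — violation.
/ɫ/→/ŋ/: 6→5 (falls) — ok.
/ŋ/→/ð/: 5→4 (falls) — ok.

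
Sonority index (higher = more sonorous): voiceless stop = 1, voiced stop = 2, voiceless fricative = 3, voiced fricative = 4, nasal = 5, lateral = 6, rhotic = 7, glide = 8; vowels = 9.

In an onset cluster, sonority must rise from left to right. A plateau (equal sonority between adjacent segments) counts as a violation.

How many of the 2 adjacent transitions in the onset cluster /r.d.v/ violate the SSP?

/r/ — rhotic, sonority 7.
/d/ — voiced stop, sonority 2.
/v/ — voiced fricative, sonority 4.
/r/→/d/: 7→2 (does not rise) — violation.
/d/→/v/: 2→4 (rises) — ok.

1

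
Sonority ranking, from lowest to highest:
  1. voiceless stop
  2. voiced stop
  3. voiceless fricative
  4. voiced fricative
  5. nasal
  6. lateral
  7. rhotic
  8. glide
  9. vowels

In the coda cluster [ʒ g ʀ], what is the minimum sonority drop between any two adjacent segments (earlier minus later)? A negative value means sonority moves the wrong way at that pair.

-5

/ʒ/ — voiced fricative, sonority 4.
/g/ — voiced stop, sonority 2.
/ʀ/ — rhotic, sonority 7.
/ʒ/→/g/: change +2.
/g/→/ʀ/: change -5.
Minimum = -5.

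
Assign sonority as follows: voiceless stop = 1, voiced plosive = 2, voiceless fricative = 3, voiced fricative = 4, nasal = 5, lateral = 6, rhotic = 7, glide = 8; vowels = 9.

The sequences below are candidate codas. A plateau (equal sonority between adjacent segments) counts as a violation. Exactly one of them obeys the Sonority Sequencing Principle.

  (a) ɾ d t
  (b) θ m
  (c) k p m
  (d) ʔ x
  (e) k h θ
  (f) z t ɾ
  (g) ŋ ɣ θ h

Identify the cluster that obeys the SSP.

(a) ɾ d t: profile 7-2-1 — obeys.
(b) θ m: profile 3-5 — violates.
(c) k p m: profile 1-1-5 — violates.
(d) ʔ x: profile 1-3 — violates.
(e) k h θ: profile 1-3-3 — violates.
(f) z t ɾ: profile 4-1-7 — violates.
(g) ŋ ɣ θ h: profile 5-4-3-3 — violates.

a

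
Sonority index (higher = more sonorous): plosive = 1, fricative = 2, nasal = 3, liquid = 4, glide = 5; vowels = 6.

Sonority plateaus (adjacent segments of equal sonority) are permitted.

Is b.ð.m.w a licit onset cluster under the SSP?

/b/ is a plosive (sonority 1).
/ð/ is a fricative (sonority 2).
/m/ is a nasal (sonority 3).
/w/ is a glide (sonority 5).
The profile 1-2-3-5 strictly rises, so the onset cluster satisfies the SSP.

yes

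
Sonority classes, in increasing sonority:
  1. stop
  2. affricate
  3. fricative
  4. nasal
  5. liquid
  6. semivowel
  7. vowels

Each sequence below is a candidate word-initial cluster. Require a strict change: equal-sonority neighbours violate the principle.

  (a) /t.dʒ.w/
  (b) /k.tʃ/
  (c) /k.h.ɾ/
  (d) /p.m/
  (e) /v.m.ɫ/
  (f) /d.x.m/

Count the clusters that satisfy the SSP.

(a) 1-2-6 → obeys
(b) 1-2 → obeys
(c) 1-3-5 → obeys
(d) 1-4 → obeys
(e) 3-4-5 → obeys
(f) 1-3-4 → obeys

6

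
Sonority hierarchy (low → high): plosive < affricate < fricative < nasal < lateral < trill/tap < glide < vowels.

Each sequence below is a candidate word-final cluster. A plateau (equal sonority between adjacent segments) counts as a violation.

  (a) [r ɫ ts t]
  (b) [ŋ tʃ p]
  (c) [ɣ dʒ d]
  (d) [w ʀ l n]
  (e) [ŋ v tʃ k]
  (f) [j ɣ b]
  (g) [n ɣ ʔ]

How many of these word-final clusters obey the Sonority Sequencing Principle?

(a) sonority 6-5-2-1: well-formed.
(b) sonority 4-2-1: well-formed.
(c) sonority 3-2-1: well-formed.
(d) sonority 7-6-5-4: well-formed.
(e) sonority 4-3-2-1: well-formed.
(f) sonority 7-3-1: well-formed.
(g) sonority 4-3-1: well-formed.

7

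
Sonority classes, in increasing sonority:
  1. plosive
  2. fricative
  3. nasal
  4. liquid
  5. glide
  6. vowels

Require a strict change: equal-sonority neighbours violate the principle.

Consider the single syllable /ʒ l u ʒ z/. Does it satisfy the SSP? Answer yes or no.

no

Onset: /ʒ/ is a fricative (sonority 2), /l/ is a liquid (sonority 4); then the nucleus /u/ (sonority 6).
Onset profile 2-4-6 — rises to the nucleus.
Coda: /ʒ/ is a fricative (sonority 2), /z/ is a fricative (sonority 2).
Coda profile 6-2-2 — does not strictly fall throughout.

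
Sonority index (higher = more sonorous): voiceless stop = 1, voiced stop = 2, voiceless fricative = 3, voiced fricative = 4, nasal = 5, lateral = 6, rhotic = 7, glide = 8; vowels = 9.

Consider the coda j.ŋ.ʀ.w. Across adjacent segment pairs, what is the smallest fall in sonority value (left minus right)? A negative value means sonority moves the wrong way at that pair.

-2

/j/ — glide, sonority 8.
/ŋ/ — nasal, sonority 5.
/ʀ/ — rhotic, sonority 7.
/w/ — glide, sonority 8.
/j/→/ŋ/: change +3.
/ŋ/→/ʀ/: change -2.
/ʀ/→/w/: change -1.
Minimum = -2.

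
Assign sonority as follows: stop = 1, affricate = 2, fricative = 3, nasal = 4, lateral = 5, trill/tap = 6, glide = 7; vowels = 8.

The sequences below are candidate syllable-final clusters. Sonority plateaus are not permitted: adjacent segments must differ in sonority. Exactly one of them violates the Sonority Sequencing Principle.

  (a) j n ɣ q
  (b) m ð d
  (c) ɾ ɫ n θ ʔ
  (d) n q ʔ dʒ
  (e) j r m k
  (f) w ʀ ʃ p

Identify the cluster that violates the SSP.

(a) 7-4-3-1 → obeys
(b) 4-3-1 → obeys
(c) 6-5-4-3-1 → obeys
(d) 4-1-1-2 → violates
(e) 7-6-4-1 → obeys
(f) 7-6-3-1 → obeys

d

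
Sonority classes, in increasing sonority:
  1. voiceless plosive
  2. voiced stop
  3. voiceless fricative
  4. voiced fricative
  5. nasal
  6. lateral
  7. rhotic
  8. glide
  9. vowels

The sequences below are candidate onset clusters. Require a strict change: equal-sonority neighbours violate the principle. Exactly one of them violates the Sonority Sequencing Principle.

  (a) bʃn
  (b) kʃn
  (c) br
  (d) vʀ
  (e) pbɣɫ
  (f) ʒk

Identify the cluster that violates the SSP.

f

(a) sonority 2-3-5: well-formed.
(b) sonority 1-3-5: well-formed.
(c) sonority 2-7: well-formed.
(d) sonority 4-7: well-formed.
(e) sonority 1-2-4-6: well-formed.
(f) sonority 4-1: ill-formed.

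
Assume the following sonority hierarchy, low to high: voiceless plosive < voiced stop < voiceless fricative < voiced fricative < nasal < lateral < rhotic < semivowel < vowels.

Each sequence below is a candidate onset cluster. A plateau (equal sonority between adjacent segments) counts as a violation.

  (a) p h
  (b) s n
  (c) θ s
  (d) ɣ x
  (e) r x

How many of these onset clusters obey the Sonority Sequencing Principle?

2

(a) 1-3 → obeys
(b) 3-5 → obeys
(c) 3-3 → violates
(d) 4-3 → violates
(e) 7-3 → violates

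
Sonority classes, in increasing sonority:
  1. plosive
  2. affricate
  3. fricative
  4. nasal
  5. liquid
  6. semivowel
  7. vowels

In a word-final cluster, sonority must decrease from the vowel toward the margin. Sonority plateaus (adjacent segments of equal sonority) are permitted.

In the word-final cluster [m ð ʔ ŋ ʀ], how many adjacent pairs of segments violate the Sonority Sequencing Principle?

2

/m/ — nasal, sonority 4.
/ð/ — fricative, sonority 3.
/ʔ/ — plosive, sonority 1.
/ŋ/ — nasal, sonority 4.
/ʀ/ — liquid, sonority 5.
/m/→/ð/: 4→3 (falls) — ok.
/ð/→/ʔ/: 3→1 (falls) — ok.
/ʔ/→/ŋ/: 1→4 (does not fall) — violation.
/ŋ/→/ʀ/: 4→5 (does not fall) — violation.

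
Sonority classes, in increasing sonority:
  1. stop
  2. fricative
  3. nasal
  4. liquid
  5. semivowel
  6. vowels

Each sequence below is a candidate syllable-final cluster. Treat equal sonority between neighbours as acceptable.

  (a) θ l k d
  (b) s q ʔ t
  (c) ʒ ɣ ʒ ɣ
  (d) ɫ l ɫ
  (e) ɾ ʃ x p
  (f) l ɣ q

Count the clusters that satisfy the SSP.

5

(a) θ l k d: profile 2-4-1-1 — violates.
(b) s q ʔ t: profile 2-1-1-1 — obeys.
(c) ʒ ɣ ʒ ɣ: profile 2-2-2-2 — obeys.
(d) ɫ l ɫ: profile 4-4-4 — obeys.
(e) ɾ ʃ x p: profile 4-2-2-1 — obeys.
(f) l ɣ q: profile 4-2-1 — obeys.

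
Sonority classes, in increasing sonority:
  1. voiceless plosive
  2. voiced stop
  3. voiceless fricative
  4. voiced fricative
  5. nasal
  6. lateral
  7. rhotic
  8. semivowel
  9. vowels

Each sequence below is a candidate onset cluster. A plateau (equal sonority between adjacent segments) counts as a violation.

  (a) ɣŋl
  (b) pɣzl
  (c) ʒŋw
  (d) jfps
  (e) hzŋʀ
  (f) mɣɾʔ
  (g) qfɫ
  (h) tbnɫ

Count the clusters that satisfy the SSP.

5

(a) sonority 4-5-6: well-formed.
(b) sonority 1-4-4-6: ill-formed.
(c) sonority 4-5-8: well-formed.
(d) sonority 8-3-1-3: ill-formed.
(e) sonority 3-4-5-7: well-formed.
(f) sonority 5-4-7-1: ill-formed.
(g) sonority 1-3-6: well-formed.
(h) sonority 1-2-5-6: well-formed.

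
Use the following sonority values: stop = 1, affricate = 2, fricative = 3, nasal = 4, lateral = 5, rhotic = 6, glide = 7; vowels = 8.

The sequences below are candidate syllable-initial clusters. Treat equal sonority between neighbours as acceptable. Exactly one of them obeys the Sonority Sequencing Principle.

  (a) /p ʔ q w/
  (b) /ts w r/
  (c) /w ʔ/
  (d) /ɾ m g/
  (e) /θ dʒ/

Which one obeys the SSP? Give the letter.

(a) 1-1-1-7 → obeys
(b) 2-7-6 → violates
(c) 7-1 → violates
(d) 6-4-1 → violates
(e) 3-2 → violates

a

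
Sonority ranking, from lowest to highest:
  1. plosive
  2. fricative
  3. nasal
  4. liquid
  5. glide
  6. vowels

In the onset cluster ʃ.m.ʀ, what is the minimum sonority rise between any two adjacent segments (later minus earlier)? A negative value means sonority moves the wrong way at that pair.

/ʃ/ — fricative, sonority 2.
/m/ — nasal, sonority 3.
/ʀ/ — liquid, sonority 4.
/ʃ/→/m/: change +1.
/m/→/ʀ/: change +1.
Minimum = 1.

1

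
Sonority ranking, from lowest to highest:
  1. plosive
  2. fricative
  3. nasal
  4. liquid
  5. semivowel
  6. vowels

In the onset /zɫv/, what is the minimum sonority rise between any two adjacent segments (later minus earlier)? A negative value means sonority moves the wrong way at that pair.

/z/ is a fricative (sonority 2).
/ɫ/ is a liquid (sonority 4).
/v/ is a fricative (sonority 2).
/z/→/ɫ/: change +2.
/ɫ/→/v/: change -2.
Minimum = -2.

-2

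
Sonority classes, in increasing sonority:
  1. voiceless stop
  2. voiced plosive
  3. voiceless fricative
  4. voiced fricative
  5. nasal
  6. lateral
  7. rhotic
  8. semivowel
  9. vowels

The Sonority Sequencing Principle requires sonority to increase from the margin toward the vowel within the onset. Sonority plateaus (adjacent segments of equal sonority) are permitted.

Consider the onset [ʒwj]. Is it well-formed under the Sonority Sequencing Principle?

/ʒ/ — voiced fricative, sonority 4.
/w/ — semivowel, sonority 8.
/j/ — semivowel, sonority 8.
The profile 4-8-8 is non-decreasing (plateaus allowed), so the onset satisfies the SSP.

yes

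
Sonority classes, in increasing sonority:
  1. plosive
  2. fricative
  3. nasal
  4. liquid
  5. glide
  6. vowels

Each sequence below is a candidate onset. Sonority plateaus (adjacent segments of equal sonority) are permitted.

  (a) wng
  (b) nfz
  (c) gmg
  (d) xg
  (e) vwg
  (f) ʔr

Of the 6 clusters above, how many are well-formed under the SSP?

(a) wng: profile 5-3-1 — violates.
(b) nfz: profile 3-2-2 — violates.
(c) gmg: profile 1-3-1 — violates.
(d) xg: profile 2-1 — violates.
(e) vwg: profile 2-5-1 — violates.
(f) ʔr: profile 1-4 — obeys.

1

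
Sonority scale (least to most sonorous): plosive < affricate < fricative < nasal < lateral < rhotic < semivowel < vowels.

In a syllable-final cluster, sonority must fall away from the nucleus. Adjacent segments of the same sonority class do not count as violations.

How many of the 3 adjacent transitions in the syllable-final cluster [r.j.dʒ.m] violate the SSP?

/r/ — rhotic, sonority 6.
/j/ — semivowel, sonority 7.
/dʒ/ — affricate, sonority 2.
/m/ — nasal, sonority 4.
/r/→/j/: 6→7 (does not fall) — violation.
/j/→/dʒ/: 7→2 (falls) — ok.
/dʒ/→/m/: 2→4 (does not fall) — violation.

2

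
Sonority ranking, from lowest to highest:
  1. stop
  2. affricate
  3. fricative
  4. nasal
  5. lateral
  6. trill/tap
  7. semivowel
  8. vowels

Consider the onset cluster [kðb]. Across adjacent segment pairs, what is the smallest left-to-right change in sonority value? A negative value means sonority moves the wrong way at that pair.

/k/ is a stop (sonority 1).
/ð/ is a fricative (sonority 3).
/b/ is a stop (sonority 1).
/k/→/ð/: change +2.
/ð/→/b/: change -2.
Minimum = -2.

-2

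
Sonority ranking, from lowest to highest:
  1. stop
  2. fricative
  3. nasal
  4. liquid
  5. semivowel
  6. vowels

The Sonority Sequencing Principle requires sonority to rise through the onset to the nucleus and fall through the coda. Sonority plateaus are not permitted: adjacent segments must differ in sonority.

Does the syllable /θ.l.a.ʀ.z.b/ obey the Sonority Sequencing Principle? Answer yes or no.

yes

Onset: /θ/ is a fricative (sonority 2), /l/ is a liquid (sonority 4); then the nucleus /a/ (sonority 6).
Onset profile 2-4-6 — rises to the nucleus.
Coda: /ʀ/ is a liquid (sonority 4), /z/ is a fricative (sonority 2), /b/ is a stop (sonority 1).
Coda profile 6-4-2-1 — falls from the nucleus.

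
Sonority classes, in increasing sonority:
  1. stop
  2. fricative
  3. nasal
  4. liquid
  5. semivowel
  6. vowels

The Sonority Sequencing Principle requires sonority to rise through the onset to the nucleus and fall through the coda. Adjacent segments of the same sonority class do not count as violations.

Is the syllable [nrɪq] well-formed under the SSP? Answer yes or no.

Onset: /n/ is a nasal (sonority 3), /r/ is a liquid (sonority 4); then the nucleus /ɪ/ (sonority 6).
Onset profile 3-4-6 — rises to the nucleus.
Coda: /q/ is a stop (sonority 1).
Coda profile 6-1 — falls from the nucleus.

yes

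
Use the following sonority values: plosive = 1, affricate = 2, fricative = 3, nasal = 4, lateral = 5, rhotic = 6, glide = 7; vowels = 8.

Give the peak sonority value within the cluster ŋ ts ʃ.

4

/ŋ/: nasal = 4.
/ts/: affricate = 2.
/ʃ/: fricative = 3.
The maximum is 4.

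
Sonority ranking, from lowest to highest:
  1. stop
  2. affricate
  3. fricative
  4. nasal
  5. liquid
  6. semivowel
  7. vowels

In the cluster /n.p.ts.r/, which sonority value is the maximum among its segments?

/n/ — nasal, sonority 4.
/p/ — stop, sonority 1.
/ts/ — affricate, sonority 2.
/r/ — liquid, sonority 5.
The maximum is 5.

5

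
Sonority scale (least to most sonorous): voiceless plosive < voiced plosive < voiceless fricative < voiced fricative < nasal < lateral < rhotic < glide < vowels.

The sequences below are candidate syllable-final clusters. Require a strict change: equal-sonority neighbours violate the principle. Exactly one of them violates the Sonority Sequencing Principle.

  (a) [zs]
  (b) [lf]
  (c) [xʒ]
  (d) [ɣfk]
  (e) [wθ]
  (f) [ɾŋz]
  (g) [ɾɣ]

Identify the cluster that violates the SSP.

(a) 4-3 → obeys
(b) 6-3 → obeys
(c) 3-4 → violates
(d) 4-3-1 → obeys
(e) 8-3 → obeys
(f) 7-5-4 → obeys
(g) 7-4 → obeys

c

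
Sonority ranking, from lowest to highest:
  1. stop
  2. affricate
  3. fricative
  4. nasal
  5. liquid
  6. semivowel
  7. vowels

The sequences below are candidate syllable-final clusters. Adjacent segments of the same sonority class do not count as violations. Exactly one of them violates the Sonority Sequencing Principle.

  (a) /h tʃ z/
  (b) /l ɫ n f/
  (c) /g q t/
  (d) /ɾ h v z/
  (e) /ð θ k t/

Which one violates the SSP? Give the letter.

a

(a) 3-2-3 → violates
(b) 5-5-4-3 → obeys
(c) 1-1-1 → obeys
(d) 5-3-3-3 → obeys
(e) 3-3-1-1 → obeys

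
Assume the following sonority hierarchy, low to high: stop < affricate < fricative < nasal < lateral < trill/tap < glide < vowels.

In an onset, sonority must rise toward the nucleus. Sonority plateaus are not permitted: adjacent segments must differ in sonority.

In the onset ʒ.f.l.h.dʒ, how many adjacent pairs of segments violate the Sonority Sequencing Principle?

/ʒ/: fricative = 3.
/f/: fricative = 3.
/l/: lateral = 5.
/h/: fricative = 3.
/dʒ/: affricate = 2.
/ʒ/→/f/: 3→3 (plateau) — violation.
/f/→/l/: 3→5 (rises) — ok.
/l/→/h/: 5→3 (does not rise) — violation.
/h/→/dʒ/: 3→2 (does not rise) — violation.

3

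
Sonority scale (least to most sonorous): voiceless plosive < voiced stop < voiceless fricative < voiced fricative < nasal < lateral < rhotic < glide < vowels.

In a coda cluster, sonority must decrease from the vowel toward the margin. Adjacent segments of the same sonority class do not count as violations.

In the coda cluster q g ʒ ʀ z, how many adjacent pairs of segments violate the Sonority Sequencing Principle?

3

/q/ — voiceless plosive, sonority 1.
/g/ — voiced stop, sonority 2.
/ʒ/ — voiced fricative, sonority 4.
/ʀ/ — rhotic, sonority 7.
/z/ — voiced fricative, sonority 4.
/q/→/g/: 1→2 (does not fall) — violation.
/g/→/ʒ/: 2→4 (does not fall) — violation.
/ʒ/→/ʀ/: 4→7 (does not fall) — violation.
/ʀ/→/z/: 7→4 (falls) — ok.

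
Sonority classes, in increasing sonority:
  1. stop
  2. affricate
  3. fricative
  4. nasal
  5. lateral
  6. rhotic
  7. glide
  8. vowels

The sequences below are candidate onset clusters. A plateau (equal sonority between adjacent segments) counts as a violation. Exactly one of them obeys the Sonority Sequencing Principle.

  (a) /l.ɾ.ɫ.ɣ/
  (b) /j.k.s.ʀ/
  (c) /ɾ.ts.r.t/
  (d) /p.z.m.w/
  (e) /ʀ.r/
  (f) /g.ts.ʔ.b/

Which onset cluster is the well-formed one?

d

(a) /l.ɾ.ɫ.ɣ/: profile 5-6-5-3 — violates.
(b) /j.k.s.ʀ/: profile 7-1-3-6 — violates.
(c) /ɾ.ts.r.t/: profile 6-2-6-1 — violates.
(d) /p.z.m.w/: profile 1-3-4-7 — obeys.
(e) /ʀ.r/: profile 6-6 — violates.
(f) /g.ts.ʔ.b/: profile 1-2-1-1 — violates.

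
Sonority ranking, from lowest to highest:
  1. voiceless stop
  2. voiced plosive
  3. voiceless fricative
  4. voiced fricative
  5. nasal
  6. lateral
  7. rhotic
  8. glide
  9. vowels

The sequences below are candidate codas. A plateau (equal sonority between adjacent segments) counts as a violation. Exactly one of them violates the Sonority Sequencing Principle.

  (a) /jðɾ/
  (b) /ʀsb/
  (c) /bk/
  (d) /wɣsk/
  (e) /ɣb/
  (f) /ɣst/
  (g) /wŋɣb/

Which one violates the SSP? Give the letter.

(a) 8-4-7 → violates
(b) 7-3-2 → obeys
(c) 2-1 → obeys
(d) 8-4-3-1 → obeys
(e) 4-2 → obeys
(f) 4-3-1 → obeys
(g) 8-5-4-2 → obeys

a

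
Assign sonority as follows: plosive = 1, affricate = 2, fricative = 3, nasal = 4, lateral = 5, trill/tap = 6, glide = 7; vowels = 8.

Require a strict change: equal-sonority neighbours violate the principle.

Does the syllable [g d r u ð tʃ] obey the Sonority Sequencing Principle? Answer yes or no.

Onset: /g/ is a plosive (sonority 1), /d/ is a plosive (sonority 1), /r/ is a trill/tap (sonority 6); then the nucleus /u/ (sonority 8).
Onset profile 1-1-6-8 — does not strictly rise throughout.
Coda: /ð/ is a fricative (sonority 3), /tʃ/ is an affricate (sonority 2).
Coda profile 8-3-2 — falls from the nucleus.

no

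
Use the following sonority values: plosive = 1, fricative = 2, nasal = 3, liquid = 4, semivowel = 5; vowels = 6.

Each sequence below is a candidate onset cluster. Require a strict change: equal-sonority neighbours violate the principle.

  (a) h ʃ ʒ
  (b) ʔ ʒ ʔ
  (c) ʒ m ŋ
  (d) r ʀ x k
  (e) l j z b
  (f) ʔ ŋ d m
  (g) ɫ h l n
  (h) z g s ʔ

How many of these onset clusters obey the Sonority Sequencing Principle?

0

(a) sonority 2-2-2: ill-formed.
(b) sonority 1-2-1: ill-formed.
(c) sonority 2-3-3: ill-formed.
(d) sonority 4-4-2-1: ill-formed.
(e) sonority 4-5-2-1: ill-formed.
(f) sonority 1-3-1-3: ill-formed.
(g) sonority 4-2-4-3: ill-formed.
(h) sonority 2-1-2-1: ill-formed.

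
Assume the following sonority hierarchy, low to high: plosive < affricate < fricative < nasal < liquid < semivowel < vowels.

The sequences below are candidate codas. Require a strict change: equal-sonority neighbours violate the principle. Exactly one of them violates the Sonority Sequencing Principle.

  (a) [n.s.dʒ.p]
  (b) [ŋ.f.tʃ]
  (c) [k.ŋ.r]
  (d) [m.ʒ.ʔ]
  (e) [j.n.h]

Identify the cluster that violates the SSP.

c

(a) 4-3-2-1 → obeys
(b) 4-3-2 → obeys
(c) 1-4-5 → violates
(d) 4-3-1 → obeys
(e) 6-4-3 → obeys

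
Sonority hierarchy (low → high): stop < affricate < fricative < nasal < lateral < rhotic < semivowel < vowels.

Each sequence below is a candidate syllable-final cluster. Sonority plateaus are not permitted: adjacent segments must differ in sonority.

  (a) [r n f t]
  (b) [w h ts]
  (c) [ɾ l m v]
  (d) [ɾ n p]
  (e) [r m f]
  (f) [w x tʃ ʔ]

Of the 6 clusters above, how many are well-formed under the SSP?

6

(a) [r n f t]: profile 6-4-3-1 — obeys.
(b) [w h ts]: profile 7-3-2 — obeys.
(c) [ɾ l m v]: profile 6-5-4-3 — obeys.
(d) [ɾ n p]: profile 6-4-1 — obeys.
(e) [r m f]: profile 6-4-3 — obeys.
(f) [w x tʃ ʔ]: profile 7-3-2-1 — obeys.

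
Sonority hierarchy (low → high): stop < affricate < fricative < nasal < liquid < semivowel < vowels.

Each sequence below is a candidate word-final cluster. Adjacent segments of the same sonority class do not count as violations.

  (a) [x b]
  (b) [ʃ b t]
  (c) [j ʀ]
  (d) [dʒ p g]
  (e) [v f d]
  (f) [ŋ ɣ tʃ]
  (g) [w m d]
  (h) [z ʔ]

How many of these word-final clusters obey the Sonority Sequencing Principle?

(a) 3-1 → obeys
(b) 3-1-1 → obeys
(c) 6-5 → obeys
(d) 2-1-1 → obeys
(e) 3-3-1 → obeys
(f) 4-3-2 → obeys
(g) 6-4-1 → obeys
(h) 3-1 → obeys

8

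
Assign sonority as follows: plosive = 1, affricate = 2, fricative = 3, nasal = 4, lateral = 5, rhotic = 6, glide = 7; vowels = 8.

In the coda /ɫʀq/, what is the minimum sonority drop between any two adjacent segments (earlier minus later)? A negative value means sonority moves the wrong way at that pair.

-1

/ɫ/ — lateral, sonority 5.
/ʀ/ — rhotic, sonority 6.
/q/ — plosive, sonority 1.
/ɫ/→/ʀ/: change -1.
/ʀ/→/q/: change +5.
Minimum = -1.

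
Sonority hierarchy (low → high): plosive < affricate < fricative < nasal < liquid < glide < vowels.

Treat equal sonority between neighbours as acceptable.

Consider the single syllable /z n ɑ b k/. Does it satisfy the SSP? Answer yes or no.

yes

Onset: /z/ is a fricative (sonority 3), /n/ is a nasal (sonority 4); then the nucleus /ɑ/ (sonority 7).
Onset profile 3-4-7 — rises to the nucleus.
Coda: /b/ is a plosive (sonority 1), /k/ is a plosive (sonority 1).
Coda profile 7-1-1 — falls from the nucleus.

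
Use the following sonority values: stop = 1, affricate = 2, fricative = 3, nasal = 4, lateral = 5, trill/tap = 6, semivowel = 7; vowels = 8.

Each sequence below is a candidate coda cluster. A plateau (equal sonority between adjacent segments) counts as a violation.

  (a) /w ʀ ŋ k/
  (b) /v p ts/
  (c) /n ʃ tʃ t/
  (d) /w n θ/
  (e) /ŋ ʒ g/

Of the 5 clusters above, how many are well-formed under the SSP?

4

(a) 7-6-4-1 → obeys
(b) 3-1-2 → violates
(c) 4-3-2-1 → obeys
(d) 7-4-3 → obeys
(e) 4-3-1 → obeys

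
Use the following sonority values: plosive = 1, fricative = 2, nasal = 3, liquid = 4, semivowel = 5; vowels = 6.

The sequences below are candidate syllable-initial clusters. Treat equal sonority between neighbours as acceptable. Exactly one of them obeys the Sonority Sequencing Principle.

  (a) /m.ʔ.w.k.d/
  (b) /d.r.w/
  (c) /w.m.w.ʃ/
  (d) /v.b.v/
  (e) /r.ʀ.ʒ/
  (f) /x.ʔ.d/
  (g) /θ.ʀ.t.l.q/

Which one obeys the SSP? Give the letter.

b

(a) sonority 3-1-5-1-1: ill-formed.
(b) sonority 1-4-5: well-formed.
(c) sonority 5-3-5-2: ill-formed.
(d) sonority 2-1-2: ill-formed.
(e) sonority 4-4-2: ill-formed.
(f) sonority 2-1-1: ill-formed.
(g) sonority 2-4-1-4-1: ill-formed.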